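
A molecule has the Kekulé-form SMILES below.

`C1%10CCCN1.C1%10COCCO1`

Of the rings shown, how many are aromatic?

The SMILES encodes a five-membered saturated ring of four carbons and one N–H nitrogen; a six-membered saturated ring with oxygens at positions 1 and 4.
The 5-membered ring with one N–H has only sp³ atoms, so it is not fully conjugated — not aromatic (pyrrolidine).
The 6-membered ring with two oxygens (1,4) has only sp³ atoms, so it is not fully conjugated — not aromatic (1,4-dioxane).
None of the rings are aromatic. Total: 0.

0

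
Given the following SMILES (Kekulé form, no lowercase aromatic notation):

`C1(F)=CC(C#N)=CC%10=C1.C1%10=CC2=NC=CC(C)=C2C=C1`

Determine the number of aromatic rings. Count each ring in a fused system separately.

3

The SMILES encodes a six-membered carbon ring with three alternating C=C double bonds; two fused six-membered rings, each with three alternating double bonds; one ring is all carbon and the other has one ring nitrogen.
The 6-membered ring is fully conjugated (every ring atom contributes a p orbital); 3 ring double bonds give 6 π electrons. Since 6 = 4n+2 (n=1), it is aromatic (benzene).
The fused 6/6-membered bicyclic (with one nitrogen) is a single π system with 10 sp² atoms and 10 π electrons from ring double bonds. 10 = 4(2)+2, so the system is aromatic and both rings count as aromatic (quinoline).
3 of the 3 rings are aromatic. Total: 3.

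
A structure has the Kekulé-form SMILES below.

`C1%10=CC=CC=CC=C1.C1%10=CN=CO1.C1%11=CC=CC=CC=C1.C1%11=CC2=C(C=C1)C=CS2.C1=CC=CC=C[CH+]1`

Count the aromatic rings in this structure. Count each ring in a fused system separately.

The SMILES encodes an eight-membered carbon ring with four alternating C=C double bonds; a five-membered ring with an oxygen at position 1 and a nitrogen at position 3 (in a C=N bond), with two double bonds; an eight-membered carbon ring with four alternating C=C double bonds; a six-membered carbon ring with three alternating C=C double bonds, fused to a five-membered ring containing one sulfur and two C=C double bonds; a seven-membered all-carbon ring bearing a positive charge on one carbon, with three C=C double bonds.
The 8-membered ring has only sp² ring atoms; a planar conformation would have a fully conjugated π system of 8 electrons. But 8 = 4(2), which is 4n not 4n+2, so it is not aromatic (cyclooctatetraene) — cyclooctatetraene distorts into a non-planar tub to avoid antiaromaticity.
The 5-membered ring with one oxygen and one =N– is planar and fully conjugated; 2 ring double bonds (4 π electrons) plus a heteroatom lone pair (2) give 6 π electrons. That satisfies 4n+2 with n=1, so it is aromatic (oxazole).
The second 8-membered ring has only sp² ring atoms; a planar conformation would have a fully conjugated π system of 8 electrons. But 8 = 4(2), which is 4n not 4n+2, so it is not aromatic (cyclooctatetraene) — cyclooctatetraene distorts into a non-planar tub to avoid antiaromaticity.
The fused 6/5-membered bicyclic (with one sulfur) is a single π system with 9 sp² atoms and 10 π electrons from ring double bonds plus a heteroatom lone pair. 10 = 4(2)+2, so the system is aromatic and both rings count as aromatic (benzothiophene).
The 7-membered ring is planar and fully conjugated; 3 ring double bonds (6 π electrons) plus the carbocation's empty p orbital (0, but keeps the ring conjugated) give 6 π electrons. Since 6 = 4n+2 (n=1), it is aromatic (tropylium cation).
4 of the 6 rings are aromatic. Total: 4.

4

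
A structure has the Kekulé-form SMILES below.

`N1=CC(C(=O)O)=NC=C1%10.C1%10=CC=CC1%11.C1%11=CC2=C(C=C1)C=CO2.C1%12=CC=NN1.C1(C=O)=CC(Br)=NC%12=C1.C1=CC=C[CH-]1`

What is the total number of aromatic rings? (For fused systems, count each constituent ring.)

6

The SMILES encodes a six-membered ring with nitrogens at positions 1 and 4 and three alternating double bonds; a five-membered carbon ring with two conjugated C=C double bonds and one sp³ carbon; a six-membered carbon ring with three alternating C=C double bonds, fused to a five-membered ring containing one oxygen and two C=C double bonds; a five-membered ring with two adjacent nitrogens (one bearing H, one in a double bond) and two double bonds; a six-membered ring of five carbons and one nitrogen with three alternating double bonds; a five-membered all-carbon ring bearing a negative charge on one carbon, with two C=C double bonds.
The 6-membered ring with two nitrogens (1,4) is fully conjugated (every ring atom contributes a p orbital); 3 ring double bonds give 6 π electrons. That satisfies 4n+2 with n=1, so it is aromatic (pyrazine).
The 5-membered ring has one sp³ carbon, so it is not fully conjugated — not aromatic (cyclopentadiene).
The fused 6/5-membered bicyclic (with one oxygen) is a single π system with 9 sp² atoms and 10 π electrons from ring double bonds plus a heteroatom lone pair. 10 = 4(2)+2, so the system is aromatic and both rings count as aromatic (benzofuran).
The 5-membered ring with two adjacent nitrogens (one N–H, one =N–) is fully conjugated (every ring atom contributes a p orbital); 2 ring double bonds (4 π electrons) plus a heteroatom lone pair (2) give 6 π electrons. 6 = 4(1)+2, so it is aromatic (pyrazole).
The 6-membered ring with one nitrogen is fully conjugated (every ring atom contributes a p orbital); 3 ring double bonds give 6 π electrons. Since 6 = 4n+2 (n=1), it is aromatic (pyridine).
The second 5-membered ring has a continuous p-orbital overlap around the ring; 2 ring double bonds (4 π electrons) plus the carbanion lone pair (2) give 6 π electrons. Since 6 = 4n+2 (n=1), it is aromatic (cyclopentadienyl anion).
6 of the 7 rings are aromatic. Total: 6.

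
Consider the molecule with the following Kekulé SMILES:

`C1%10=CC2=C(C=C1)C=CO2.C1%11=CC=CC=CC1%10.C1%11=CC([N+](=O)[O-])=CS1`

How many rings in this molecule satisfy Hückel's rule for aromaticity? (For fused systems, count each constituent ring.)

The SMILES encodes a six-membered carbon ring with three alternating C=C double bonds, fused to a five-membered ring containing one oxygen and two C=C double bonds; a seven-membered carbon ring with three C=C double bonds and one sp³ carbon; a five-membered ring of four carbons and one sulfur, with two C=C double bonds.
The fused 6/5-membered bicyclic (with one oxygen) is a single π system with 9 sp² atoms and 10 π electrons from ring double bonds plus a heteroatom lone pair. 10 = 4(2)+2, so the system is aromatic and both rings count as aromatic (benzofuran).
The 7-membered ring has one sp³ carbon, so it is not fully conjugated — not aromatic (cycloheptatriene).
The 5-membered ring with one sulfur is fully conjugated (every ring atom contributes a p orbital); 2 ring double bonds (4 π electrons) plus a heteroatom lone pair (2) give 6 π electrons. That satisfies 4n+2 with n=1, so it is aromatic (thiophene).
3 of the 4 rings are aromatic. Total: 3.

3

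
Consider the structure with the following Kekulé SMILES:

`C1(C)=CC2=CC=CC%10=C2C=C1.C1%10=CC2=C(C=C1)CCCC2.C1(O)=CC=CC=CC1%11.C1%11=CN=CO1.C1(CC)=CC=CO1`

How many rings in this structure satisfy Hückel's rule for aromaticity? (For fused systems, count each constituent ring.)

5

The SMILES encodes two fused six-membered carbon rings, each with three alternating C=C double bonds; a six-membered carbon ring with three alternating C=C double bonds, fused to a saturated six-membered carbon ring; a seven-membered carbon ring with three C=C double bonds and one sp³ carbon; a five-membered ring with an oxygen at position 1 and a nitrogen at position 3 (in a C=N bond), with two double bonds; a five-membered ring of four carbons and one oxygen, with two C=C double bonds.
The fused 6/6-membered bicyclic is a single π system with 10 sp² atoms and 10 π electrons from ring double bonds. 10 = 4(2)+2, so the system is aromatic and both rings count as aromatic (naphthalene).
The 6-membered ring has a continuous p-orbital overlap around the ring; 3 ring double bonds give 6 π electrons. 6 = 4(1)+2, so it is aromatic (benzene ring).
The second 6-membered ring has four sp³ carbons, so it is not fully conjugated — not aromatic (cyclohexane ring).
The 7-membered ring has one sp³ carbon, so it is not fully conjugated — not aromatic (cycloheptatriene).
The 5-membered ring with one oxygen and one =N– is fully conjugated (every ring atom contributes a p orbital); 2 ring double bonds (4 π electrons) plus a heteroatom lone pair (2) give 6 π electrons. Since 6 = 4n+2 (n=1), it is aromatic (oxazole).
The 5-membered ring with one oxygen is planar and fully conjugated; 2 ring double bonds (4 π electrons) plus a heteroatom lone pair (2) give 6 π electrons. That satisfies 4n+2 with n=1, so it is aromatic (furan).
5 of the 7 rings are aromatic. Total: 5.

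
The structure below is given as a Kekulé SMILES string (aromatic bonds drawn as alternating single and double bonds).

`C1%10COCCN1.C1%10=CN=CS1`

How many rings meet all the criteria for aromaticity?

1

The SMILES encodes a six-membered saturated ring with an oxygen and an N–H nitrogen at positions 1 and 4; a five-membered ring with a sulfur at position 1 and a nitrogen at position 3 (in a C=N bond), with two double bonds.
The 6-membered ring with one oxygen and one N–H (1,4) has only sp³ atoms, so it is not fully conjugated — not aromatic (morpholine).
The 5-membered ring with one sulfur and one =N– is planar and fully conjugated; 2 ring double bonds (4 π electrons) plus a heteroatom lone pair (2) give 6 π electrons. 6 = 4(1)+2, so it is aromatic (thiazole).
1 of the 2 rings is aromatic. Total: 1.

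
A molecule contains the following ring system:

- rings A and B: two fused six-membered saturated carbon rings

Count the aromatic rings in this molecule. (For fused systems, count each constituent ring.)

0

Ring A has only sp³ atoms, so it is not fully conjugated — not aromatic (cyclohexane ring).
Ring B has only sp³ atoms, so it is not fully conjugated — not aromatic (cyclohexane ring).
No ring is aromatic. Total: 0.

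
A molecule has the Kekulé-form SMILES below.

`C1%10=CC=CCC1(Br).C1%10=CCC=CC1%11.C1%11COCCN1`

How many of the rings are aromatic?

The SMILES encodes a six-membered carbon ring with two conjugated C=C double bonds and two sp³ carbons; a six-membered carbon ring with two isolated C=C double bonds and two sp³ carbons; a six-membered saturated ring with an oxygen and an N–H nitrogen at positions 1 and 4.
The 6-membered ring has two sp³ carbons, so it is not fully conjugated — not aromatic (1,3-cyclohexadiene).
The second 6-membered ring has two sp³ carbons, so it is not fully conjugated — not aromatic (1,4-cyclohexadiene).
The 6-membered ring with one oxygen and one N–H (1,4) has only sp³ atoms, so it is not fully conjugated — not aromatic (morpholine).
None of the rings are aromatic. Total: 0.

0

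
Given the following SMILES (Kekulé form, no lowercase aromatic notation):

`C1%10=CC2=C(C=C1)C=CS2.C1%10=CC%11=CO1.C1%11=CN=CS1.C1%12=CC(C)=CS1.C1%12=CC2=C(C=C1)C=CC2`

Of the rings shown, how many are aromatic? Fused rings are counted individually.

6

The SMILES encodes a six-membered carbon ring with three alternating C=C double bonds, fused to a five-membered ring containing one sulfur and two C=C double bonds; a five-membered ring of four carbons and one oxygen, with two C=C double bonds; a five-membered ring with a sulfur at position 1 and a nitrogen at position 3 (in a C=N bond), with two double bonds; a five-membered ring of four carbons and one sulfur, with two C=C double bonds; a six-membered carbon ring with three alternating C=C double bonds, fused to a five-membered carbon ring containing one C=C double bond and one sp³ carbon.
The fused 6/5-membered bicyclic (with one sulfur) is a single π system with 9 sp² atoms and 10 π electrons from ring double bonds plus a heteroatom lone pair. 10 = 4(2)+2, so the system is aromatic and both rings count as aromatic (benzothiophene).
The 5-membered ring with one oxygen has a continuous p-orbital overlap around the ring; 2 ring double bonds (4 π electrons) plus a heteroatom lone pair (2) give 6 π electrons. Since 6 = 4n+2 (n=1), it is aromatic (furan).
The 5-membered ring with one sulfur and one =N– is fully conjugated (every ring atom contributes a p orbital); 2 ring double bonds (4 π electrons) plus a heteroatom lone pair (2) give 6 π electrons. That satisfies 4n+2 with n=1, so it is aromatic (thiazole).
The 5-membered ring with one sulfur has a continuous p-orbital overlap around the ring; 2 ring double bonds (4 π electrons) plus a heteroatom lone pair (2) give 6 π electrons. 6 = 4(1)+2, so it is aromatic (thiophene).
The 6-membered ring is fully conjugated (every ring atom contributes a p orbital); 3 ring double bonds give 6 π electrons. That satisfies 4n+2 with n=1, so it is aromatic (benzene ring).
The 5-membered ring has one sp³ carbon, so it is not fully conjugated — not aromatic (cyclopentene ring).
6 of the 7 rings are aromatic. Total: 6.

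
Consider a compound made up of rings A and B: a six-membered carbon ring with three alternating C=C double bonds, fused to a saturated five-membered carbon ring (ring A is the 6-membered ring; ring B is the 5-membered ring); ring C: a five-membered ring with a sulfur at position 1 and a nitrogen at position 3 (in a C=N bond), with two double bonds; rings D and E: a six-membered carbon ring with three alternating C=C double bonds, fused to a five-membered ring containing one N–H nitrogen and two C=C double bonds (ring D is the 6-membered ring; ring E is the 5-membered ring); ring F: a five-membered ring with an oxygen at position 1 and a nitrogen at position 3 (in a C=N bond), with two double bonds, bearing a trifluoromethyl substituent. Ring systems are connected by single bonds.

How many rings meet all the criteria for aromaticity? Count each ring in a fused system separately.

Ring A is fully conjugated (every ring atom contributes a p orbital); 3 ring double bonds give 6 π electrons. Since 6 = 4n+2 (n=1), ring A is aromatic (benzene ring).
Ring B has three sp³ carbons, so it is not fully conjugated — not aromatic (cyclopentane ring).
Ring C is planar and fully conjugated; 2 ring double bonds (4 π electrons) plus a heteroatom lone pair (2) give 6 π electrons. 6 = 4(1)+2, so ring C is aromatic (thiazole).
Rings D and E form a fused bicyclic system (with one N–H) with 9 sp² atoms and 10 π electrons from ring double bonds plus a heteroatom lone pair. 10 = 4(2)+2, so the system is aromatic and both rings count as aromatic (indole).
Ring F has a continuous p-orbital overlap around the ring; 2 ring double bonds (4 π electrons) plus a heteroatom lone pair (2) give 6 π electrons. Since 6 = 4n+2 (n=1), ring F is aromatic (oxazole).
Aromatic: A, C, D, E, F. Total: 5.

5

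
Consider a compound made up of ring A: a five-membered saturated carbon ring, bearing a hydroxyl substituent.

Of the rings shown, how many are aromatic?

Ring A has only sp³ atoms, so it is not fully conjugated — not aromatic (cyclopentane).

0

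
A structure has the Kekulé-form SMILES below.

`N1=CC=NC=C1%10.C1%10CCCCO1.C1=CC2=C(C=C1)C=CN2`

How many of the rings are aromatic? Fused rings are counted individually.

3

The SMILES encodes a six-membered ring with nitrogens at positions 1 and 4 and three alternating double bonds; a six-membered saturated ring of five carbons and one oxygen; a six-membered carbon ring with three alternating C=C double bonds, fused to a five-membered ring containing one N–H nitrogen and two C=C double bonds.
The 6-membered ring with two nitrogens (1,4) is planar and fully conjugated; 3 ring double bonds give 6 π electrons. 6 = 4(1)+2, so it is aromatic (pyrazine).
The 6-membered ring with one oxygen has only sp³ atoms, so it is not fully conjugated — not aromatic (tetrahydropyran).
The fused 6/5-membered bicyclic (with one N–H) is a single π system with 9 sp² atoms and 10 π electrons from ring double bonds plus a heteroatom lone pair. 10 = 4(2)+2, so the system is aromatic and both rings count as aromatic (indole).
3 of the 4 rings are aromatic. Total: 3.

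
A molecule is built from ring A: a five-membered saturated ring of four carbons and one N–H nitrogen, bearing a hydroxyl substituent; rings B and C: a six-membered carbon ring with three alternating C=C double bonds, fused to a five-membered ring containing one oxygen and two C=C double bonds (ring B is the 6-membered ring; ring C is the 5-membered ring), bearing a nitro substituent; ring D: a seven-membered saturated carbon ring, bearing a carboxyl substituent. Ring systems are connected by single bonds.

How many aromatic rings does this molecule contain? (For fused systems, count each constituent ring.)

Ring A has only sp³ atoms, so it is not fully conjugated — not aromatic (pyrrolidine).
Rings B and C form a fused bicyclic system (with one oxygen) with 9 sp² atoms and 10 π electrons from ring double bonds plus a heteroatom lone pair. 10 = 4(2)+2, so the system is aromatic and both rings count as aromatic (benzofuran).
Ring D has only sp³ atoms, so it is not fully conjugated — not aromatic (cycloheptane).
Aromatic: B, C. Total: 2.

2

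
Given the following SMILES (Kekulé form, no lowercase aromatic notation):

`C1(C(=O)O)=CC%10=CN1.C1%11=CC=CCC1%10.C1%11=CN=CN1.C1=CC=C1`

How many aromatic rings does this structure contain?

The SMILES encodes a five-membered ring of four carbons and one nitrogen bearing a hydrogen, with two C=C double bonds; a six-membered carbon ring with two conjugated C=C double bonds and two sp³ carbons; a five-membered ring with nitrogens at positions 1 and 3 (one bearing H, one in a C=N bond) and two double bonds; a four-membered carbon ring with two alternating C=C double bonds.
The 5-membered ring with one N–H is planar and fully conjugated; 2 ring double bonds (4 π electrons) plus a heteroatom lone pair (2) give 6 π electrons. 6 = 4(1)+2, so it is aromatic (pyrrole).
The 6-membered ring has two sp³ carbons, so it is not fully conjugated — not aromatic (1,3-cyclohexadiene).
The 5-membered ring with two nitrogens (one N–H, one =N–) is fully conjugated (every ring atom contributes a p orbital); 2 ring double bonds (4 π electrons) plus a heteroatom lone pair (2) give 6 π electrons. Since 6 = 4n+2 (n=1), it is aromatic (imidazole).
The 4-membered ring has only sp² ring atoms; a planar conformation would have a fully conjugated π system of 4 electrons. But 4 = 4(1), which is 4n not 4n+2, so it is not aromatic (cyclobutadiene) — cyclobutadiene is antiaromatic and distorts to a rectangle.
2 of the 4 rings are aromatic. Total: 2.

2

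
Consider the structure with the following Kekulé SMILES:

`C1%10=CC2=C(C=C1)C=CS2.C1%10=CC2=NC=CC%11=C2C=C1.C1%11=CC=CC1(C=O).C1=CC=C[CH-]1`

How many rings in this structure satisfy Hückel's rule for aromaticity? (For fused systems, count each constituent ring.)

5

The SMILES encodes a six-membered carbon ring with three alternating C=C double bonds, fused to a five-membered ring containing one sulfur and two C=C double bonds; two fused six-membered rings, each with three alternating double bonds; one ring is all carbon and the other has one ring nitrogen; a five-membered carbon ring with two conjugated C=C double bonds and one sp³ carbon; a five-membered all-carbon ring bearing a negative charge on one carbon, with two C=C double bonds.
The fused 6/5-membered bicyclic (with one sulfur) is a single π system with 9 sp² atoms and 10 π electrons from ring double bonds plus a heteroatom lone pair. 10 = 4(2)+2, so the system is aromatic and both rings count as aromatic (benzothiophene).
The fused 6/6-membered bicyclic (with one nitrogen) is a single π system with 10 sp² atoms and 10 π electrons from ring double bonds. 10 = 4(2)+2, so the system is aromatic and both rings count as aromatic (quinoline).
The 5-membered ring has one sp³ carbon, so it is not fully conjugated — not aromatic (cyclopentadiene).
The second 5-membered ring is fully conjugated (every ring atom contributes a p orbital); 2 ring double bonds (4 π electrons) plus the carbanion lone pair (2) give 6 π electrons. That satisfies 4n+2 with n=1, so it is aromatic (cyclopentadienyl anion).
5 of the 6 rings are aromatic. Total: 5.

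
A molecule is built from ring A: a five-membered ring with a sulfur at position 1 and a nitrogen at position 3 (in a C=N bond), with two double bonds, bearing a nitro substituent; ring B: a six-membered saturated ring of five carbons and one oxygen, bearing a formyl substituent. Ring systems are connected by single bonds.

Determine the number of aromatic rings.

1

Ring A is planar and fully conjugated; 2 ring double bonds (4 π electrons) plus a heteroatom lone pair (2) give 6 π electrons. Since 6 = 4n+2 (n=1), ring A is aromatic (thiazole).
Ring B has only sp³ atoms, so it is not fully conjugated — not aromatic (tetrahydropyran).
Aromatic: A. Total: 1.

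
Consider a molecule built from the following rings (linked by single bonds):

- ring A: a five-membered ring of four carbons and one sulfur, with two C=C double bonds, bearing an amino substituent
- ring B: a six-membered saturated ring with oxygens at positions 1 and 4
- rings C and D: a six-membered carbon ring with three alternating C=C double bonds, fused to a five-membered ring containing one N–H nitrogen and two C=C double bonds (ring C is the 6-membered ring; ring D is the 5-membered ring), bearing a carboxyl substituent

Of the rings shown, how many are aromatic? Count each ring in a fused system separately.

Ring A is fully conjugated (every ring atom contributes a p orbital); 2 ring double bonds (4 π electrons) plus a heteroatom lone pair (2) give 6 π electrons. 6 = 4(1)+2, so ring A is aromatic (thiophene).
Ring B has only sp³ atoms, so it is not fully conjugated — not aromatic (1,4-dioxane).
Rings C and D form a fused bicyclic system (with one N–H) with 9 sp² atoms and 10 π electrons from ring double bonds plus a heteroatom lone pair. 10 = 4(2)+2, so the system is aromatic and both rings count as aromatic (indole).
Aromatic: A, C, D. Total: 3.

3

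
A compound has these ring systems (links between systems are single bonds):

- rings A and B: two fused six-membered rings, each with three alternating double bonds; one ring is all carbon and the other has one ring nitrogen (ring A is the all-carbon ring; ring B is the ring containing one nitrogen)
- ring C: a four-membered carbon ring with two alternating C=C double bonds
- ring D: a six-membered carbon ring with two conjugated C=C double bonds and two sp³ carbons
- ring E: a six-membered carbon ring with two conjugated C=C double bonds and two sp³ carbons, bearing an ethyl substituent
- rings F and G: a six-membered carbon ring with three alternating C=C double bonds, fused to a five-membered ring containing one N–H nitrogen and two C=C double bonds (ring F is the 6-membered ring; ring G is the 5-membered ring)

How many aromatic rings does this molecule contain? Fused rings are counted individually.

4

Rings A and B form a fused bicyclic system (with one nitrogen) with 10 sp² atoms and 10 π electrons from ring double bonds. 10 = 4(2)+2, so the system is aromatic and both rings count as aromatic (quinoline).
Ring C has only sp² ring atoms; a planar conformation would have a fully conjugated π system of 4 electrons. But 4 = 4(1), which is 4n not 4n+2, so ring C is not aromatic (cyclobutadiene) — cyclobutadiene is antiaromatic and distorts to a rectangle.
Ring D has two sp³ carbons, so it is not fully conjugated — not aromatic (1,3-cyclohexadiene).
Ring E has two sp³ carbons, so it is not fully conjugated — not aromatic (1,3-cyclohexadiene).
Rings F and G form a fused bicyclic system (with one N–H) with 9 sp² atoms and 10 π electrons from ring double bonds plus a heteroatom lone pair. 10 = 4(2)+2, so the system is aromatic and both rings count as aromatic (indole).
Aromatic: A, B, F, G. Total: 4.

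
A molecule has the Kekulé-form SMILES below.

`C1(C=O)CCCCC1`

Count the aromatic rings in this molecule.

The SMILES encodes a six-membered saturated carbon ring.
The 6-membered ring has only sp³ atoms, so it is not fully conjugated — not aromatic (cyclohexane).

0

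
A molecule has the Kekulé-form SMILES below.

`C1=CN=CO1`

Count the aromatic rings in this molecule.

1

The SMILES encodes a five-membered ring with an oxygen at position 1 and a nitrogen at position 3 (in a C=N bond), with two double bonds.
The 5-membered ring with one oxygen and one =N– is fully conjugated (every ring atom contributes a p orbital); 2 ring double bonds (4 π electrons) plus a heteroatom lone pair (2) give 6 π electrons. That satisfies 4n+2 with n=1, so it is aromatic (oxazole).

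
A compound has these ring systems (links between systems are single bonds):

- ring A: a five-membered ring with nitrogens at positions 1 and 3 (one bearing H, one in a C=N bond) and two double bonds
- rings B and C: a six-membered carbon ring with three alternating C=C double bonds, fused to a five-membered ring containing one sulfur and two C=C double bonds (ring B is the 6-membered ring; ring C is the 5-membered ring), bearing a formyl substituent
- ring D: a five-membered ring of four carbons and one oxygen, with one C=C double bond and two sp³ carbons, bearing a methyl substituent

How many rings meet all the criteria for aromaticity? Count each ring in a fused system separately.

Ring A is fully conjugated (every ring atom contributes a p orbital); 2 ring double bonds (4 π electrons) plus a heteroatom lone pair (2) give 6 π electrons. Since 6 = 4n+2 (n=1), ring A is aromatic (imidazole).
Rings B and C form a fused bicyclic system (with one sulfur) with 9 sp² atoms and 10 π electrons from ring double bonds plus a heteroatom lone pair. 10 = 4(2)+2, so the system is aromatic and both rings count as aromatic (benzothiophene).
Ring D has two sp³ carbons, so it is not fully conjugated — not aromatic (2,3-dihydrofuran).
Aromatic: A, B, C. Total: 3.

3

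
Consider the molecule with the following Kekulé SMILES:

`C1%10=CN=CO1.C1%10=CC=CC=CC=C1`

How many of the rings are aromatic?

1

The SMILES encodes a five-membered ring with an oxygen at position 1 and a nitrogen at position 3 (in a C=N bond), with two double bonds; an eight-membered carbon ring with four alternating C=C double bonds.
The 5-membered ring with one oxygen and one =N– is planar and fully conjugated; 2 ring double bonds (4 π electrons) plus a heteroatom lone pair (2) give 6 π electrons. That satisfies 4n+2 with n=1, so it is aromatic (oxazole).
The 8-membered ring has only sp² ring atoms; a planar conformation would have a fully conjugated π system of 8 electrons. But 8 = 4(2), which is 4n not 4n+2, so it is not aromatic (cyclooctatetraene) — cyclooctatetraene distorts into a non-planar tub to avoid antiaromaticity.
1 of the 2 rings is aromatic. Total: 1.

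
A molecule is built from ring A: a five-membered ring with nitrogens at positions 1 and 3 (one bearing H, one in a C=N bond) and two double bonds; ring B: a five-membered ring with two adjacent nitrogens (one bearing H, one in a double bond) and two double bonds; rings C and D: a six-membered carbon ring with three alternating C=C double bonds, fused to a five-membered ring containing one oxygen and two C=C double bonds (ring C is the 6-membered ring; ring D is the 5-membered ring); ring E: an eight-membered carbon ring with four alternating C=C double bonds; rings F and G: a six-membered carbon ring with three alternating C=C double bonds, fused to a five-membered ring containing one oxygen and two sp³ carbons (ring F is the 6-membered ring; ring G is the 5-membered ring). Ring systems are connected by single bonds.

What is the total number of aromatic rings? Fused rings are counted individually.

5

Ring A is fully conjugated (every ring atom contributes a p orbital); 2 ring double bonds (4 π electrons) plus a heteroatom lone pair (2) give 6 π electrons. That satisfies 4n+2 with n=1, so ring A is aromatic (imidazole).
Ring B has a continuous p-orbital overlap around the ring; 2 ring double bonds (4 π electrons) plus a heteroatom lone pair (2) give 6 π electrons. That satisfies 4n+2 with n=1, so ring B is aromatic (pyrazole).
Rings C and D form a fused bicyclic system (with one oxygen) with 9 sp² atoms and 10 π electrons from ring double bonds plus a heteroatom lone pair. 10 = 4(2)+2, so the system is aromatic and both rings count as aromatic (benzofuran).
Ring E has only sp² ring atoms; a planar conformation would have a fully conjugated π system of 8 electrons. But 8 = 4(2), which is 4n not 4n+2, so ring E is not aromatic (cyclooctatetraene) — cyclooctatetraene distorts into a non-planar tub to avoid antiaromaticity.
Ring F is fully conjugated (every ring atom contributes a p orbital); 3 ring double bonds give 6 π electrons. 6 = 4(1)+2, so ring F is aromatic (benzene ring).
Ring G has two sp³ carbons, so it is not fully conjugated — not aromatic (oxolane ring).
Aromatic: A, B, C, D, F. Total: 5.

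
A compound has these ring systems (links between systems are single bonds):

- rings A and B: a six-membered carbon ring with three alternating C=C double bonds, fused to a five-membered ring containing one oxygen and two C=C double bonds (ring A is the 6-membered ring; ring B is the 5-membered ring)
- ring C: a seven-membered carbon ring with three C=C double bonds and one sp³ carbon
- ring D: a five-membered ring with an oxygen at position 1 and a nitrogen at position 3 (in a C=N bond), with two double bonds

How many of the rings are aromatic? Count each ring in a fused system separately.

3

Rings A and B form a fused bicyclic system (with one oxygen) with 9 sp² atoms and 10 π electrons from ring double bonds plus a heteroatom lone pair. 10 = 4(2)+2, so the system is aromatic and both rings count as aromatic (benzofuran).
Ring C has one sp³ carbon, so it is not fully conjugated — not aromatic (cycloheptatriene).
Ring D has a continuous p-orbital overlap around the ring; 2 ring double bonds (4 π electrons) plus a heteroatom lone pair (2) give 6 π electrons. 6 = 4(1)+2, so ring D is aromatic (oxazole).
Aromatic: A, B, D. Total: 3.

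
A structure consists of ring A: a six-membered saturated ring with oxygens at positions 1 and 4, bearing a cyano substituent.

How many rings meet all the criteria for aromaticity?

0

Ring A has only sp³ atoms, so it is not fully conjugated — not aromatic (1,4-dioxane).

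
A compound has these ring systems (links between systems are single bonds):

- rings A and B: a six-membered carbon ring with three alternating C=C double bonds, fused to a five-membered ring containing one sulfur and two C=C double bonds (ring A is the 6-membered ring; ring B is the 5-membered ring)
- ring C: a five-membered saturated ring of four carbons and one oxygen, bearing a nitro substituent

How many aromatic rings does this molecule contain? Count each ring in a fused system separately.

Rings A and B form a fused bicyclic system (with one sulfur) with 9 sp² atoms and 10 π electrons from ring double bonds plus a heteroatom lone pair. 10 = 4(2)+2, so the system is aromatic and both rings count as aromatic (benzothiophene).
Ring C has only sp³ atoms, so it is not fully conjugated — not aromatic (tetrahydrofuran).
Aromatic: A, B. Total: 2.

2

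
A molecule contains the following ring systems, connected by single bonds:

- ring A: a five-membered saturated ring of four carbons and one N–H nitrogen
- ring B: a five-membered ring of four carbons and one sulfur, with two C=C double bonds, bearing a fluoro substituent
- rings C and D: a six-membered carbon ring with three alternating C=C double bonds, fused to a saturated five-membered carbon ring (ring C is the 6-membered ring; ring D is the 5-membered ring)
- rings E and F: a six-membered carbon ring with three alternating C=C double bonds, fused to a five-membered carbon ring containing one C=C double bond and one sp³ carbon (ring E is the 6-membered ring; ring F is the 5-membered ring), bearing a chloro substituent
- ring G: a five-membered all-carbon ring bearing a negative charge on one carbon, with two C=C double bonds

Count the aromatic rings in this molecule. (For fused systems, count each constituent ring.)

Ring A has only sp³ atoms, so it is not fully conjugated — not aromatic (pyrrolidine).
Ring B is fully conjugated (every ring atom contributes a p orbital); 2 ring double bonds (4 π electrons) plus a heteroatom lone pair (2) give 6 π electrons. Since 6 = 4n+2 (n=1), ring B is aromatic (thiophene).
Ring C is fully conjugated (every ring atom contributes a p orbital); 3 ring double bonds give 6 π electrons. Since 6 = 4n+2 (n=1), ring C is aromatic (benzene ring).
Ring D has three sp³ carbons, so it is not fully conjugated — not aromatic (cyclopentane ring).
Ring E is planar and fully conjugated; 3 ring double bonds give 6 π electrons. That satisfies 4n+2 with n=1, so ring E is aromatic (benzene ring).
Ring F has one sp³ carbon, so it is not fully conjugated — not aromatic (cyclopentene ring).
Ring G has a continuous p-orbital overlap around the ring; 2 ring double bonds (4 π electrons) plus the carbanion lone pair (2) give 6 π electrons. Since 6 = 4n+2 (n=1), ring G is aromatic (cyclopentadienyl anion).
Aromatic: B, C, E, G. Total: 4.

4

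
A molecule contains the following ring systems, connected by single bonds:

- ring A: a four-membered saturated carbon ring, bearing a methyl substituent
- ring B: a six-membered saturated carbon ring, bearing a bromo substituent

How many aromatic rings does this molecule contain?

Ring A has only sp³ atoms, so it is not fully conjugated — not aromatic (cyclobutane).
Ring B has only sp³ atoms, so it is not fully conjugated — not aromatic (cyclohexane).
No ring is aromatic. Total: 0.

0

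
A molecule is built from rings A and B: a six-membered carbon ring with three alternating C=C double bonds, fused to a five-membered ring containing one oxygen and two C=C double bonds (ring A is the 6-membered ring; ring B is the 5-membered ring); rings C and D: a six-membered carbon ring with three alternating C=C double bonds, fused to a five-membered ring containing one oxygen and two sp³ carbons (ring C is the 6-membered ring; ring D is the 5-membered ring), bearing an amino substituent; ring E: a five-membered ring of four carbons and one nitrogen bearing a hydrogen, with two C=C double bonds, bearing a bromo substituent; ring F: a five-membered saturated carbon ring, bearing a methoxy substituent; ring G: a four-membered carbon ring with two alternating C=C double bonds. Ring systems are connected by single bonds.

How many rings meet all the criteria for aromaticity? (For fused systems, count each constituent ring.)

Rings A and B form a fused bicyclic system (with one oxygen) with 9 sp² atoms and 10 π electrons from ring double bonds plus a heteroatom lone pair. 10 = 4(2)+2, so the system is aromatic and both rings count as aromatic (benzofuran).
Ring C has a continuous p-orbital overlap around the ring; 3 ring double bonds give 6 π electrons. That satisfies 4n+2 with n=1, so ring C is aromatic (benzene ring).
Ring D has two sp³ carbons, so it is not fully conjugated — not aromatic (oxolane ring).
Ring E is fully conjugated (every ring atom contributes a p orbital); 2 ring double bonds (4 π electrons) plus a heteroatom lone pair (2) give 6 π electrons. Since 6 = 4n+2 (n=1), ring E is aromatic (pyrrole).
Ring F has only sp³ atoms, so it is not fully conjugated — not aromatic (cyclopentane).
Ring G has only sp² ring atoms; a planar conformation would have a fully conjugated π system of 4 electrons. But 4 = 4(1), which is 4n not 4n+2, so ring G is not aromatic (cyclobutadiene) — cyclobutadiene is antiaromatic and distorts to a rectangle.
Aromatic: A, B, C, E. Total: 4.

4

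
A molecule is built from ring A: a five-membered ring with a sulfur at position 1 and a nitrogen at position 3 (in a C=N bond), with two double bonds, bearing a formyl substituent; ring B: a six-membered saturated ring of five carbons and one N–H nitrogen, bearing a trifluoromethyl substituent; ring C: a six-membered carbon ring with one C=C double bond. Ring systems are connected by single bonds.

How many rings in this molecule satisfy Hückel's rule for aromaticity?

1

Ring A is fully conjugated (every ring atom contributes a p orbital); 2 ring double bonds (4 π electrons) plus a heteroatom lone pair (2) give 6 π electrons. That satisfies 4n+2 with n=1, so ring A is aromatic (thiazole).
Ring B has only sp³ atoms, so it is not fully conjugated — not aromatic (piperidine).
Ring C has four sp³ carbons, so it is not fully conjugated — not aromatic (cyclohexene).
Aromatic: A. Total: 1.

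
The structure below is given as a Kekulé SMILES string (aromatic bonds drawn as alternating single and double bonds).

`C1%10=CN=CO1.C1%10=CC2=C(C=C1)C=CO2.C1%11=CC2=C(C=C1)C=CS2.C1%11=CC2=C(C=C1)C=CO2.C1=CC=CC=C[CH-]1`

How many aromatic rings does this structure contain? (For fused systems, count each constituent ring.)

The SMILES encodes a five-membered ring with an oxygen at position 1 and a nitrogen at position 3 (in a C=N bond), with two double bonds; a six-membered carbon ring with three alternating C=C double bonds, fused to a five-membered ring containing one oxygen and two C=C double bonds; a six-membered carbon ring with three alternating C=C double bonds, fused to a five-membered ring containing one sulfur and two C=C double bonds; a six-membered carbon ring with three alternating C=C double bonds, fused to a five-membered ring containing one oxygen and two C=C double bonds; a seven-membered all-carbon ring bearing a negative charge on one carbon, with three C=C double bonds.
The 5-membered ring with one oxygen and one =N– is planar and fully conjugated; 2 ring double bonds (4 π electrons) plus a heteroatom lone pair (2) give 6 π electrons. Since 6 = 4n+2 (n=1), it is aromatic (oxazole).
The fused 6/5-membered bicyclic (with one oxygen) is a single π system with 9 sp² atoms and 10 π electrons from ring double bonds plus a heteroatom lone pair. 10 = 4(2)+2, so the system is aromatic and both rings count as aromatic (benzofuran).
The fused 6/5-membered bicyclic (with one sulfur) is a single π system with 9 sp² atoms and 10 π electrons from ring double bonds plus a heteroatom lone pair. 10 = 4(2)+2, so the system is aromatic and both rings count as aromatic (benzothiophene).
The fused 6/5-membered bicyclic (with one oxygen) is a single π system with 9 sp² atoms and 10 π electrons from ring double bonds plus a heteroatom lone pair. 10 = 4(2)+2, so the system is aromatic and both rings count as aromatic (benzofuran).
The 7-membered ring has only sp² ring atoms; a planar conformation would have a fully conjugated π system of 8 electrons. But 8 = 4(2), which is 4n not 4n+2, so it is not aromatic (cycloheptatrienyl anion).
7 of the 8 rings are aromatic. Total: 7.

7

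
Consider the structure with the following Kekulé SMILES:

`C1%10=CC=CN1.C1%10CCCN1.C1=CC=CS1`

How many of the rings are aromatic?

The SMILES encodes a five-membered ring of four carbons and one nitrogen bearing a hydrogen, with two C=C double bonds; a five-membered saturated ring of four carbons and one N–H nitrogen; a five-membered ring of four carbons and one sulfur, with two C=C double bonds.
The 5-membered ring with one N–H is planar and fully conjugated; 2 ring double bonds (4 π electrons) plus a heteroatom lone pair (2) give 6 π electrons. That satisfies 4n+2 with n=1, so it is aromatic (pyrrole).
The second 5-membered ring with one N–H has only sp³ atoms, so it is not fully conjugated — not aromatic (pyrrolidine).
The 5-membered ring with one sulfur has a continuous p-orbital overlap around the ring; 2 ring double bonds (4 π electrons) plus a heteroatom lone pair (2) give 6 π electrons. That satisfies 4n+2 with n=1, so it is aromatic (thiophene).
2 of the 3 rings are aromatic. Total: 2.

2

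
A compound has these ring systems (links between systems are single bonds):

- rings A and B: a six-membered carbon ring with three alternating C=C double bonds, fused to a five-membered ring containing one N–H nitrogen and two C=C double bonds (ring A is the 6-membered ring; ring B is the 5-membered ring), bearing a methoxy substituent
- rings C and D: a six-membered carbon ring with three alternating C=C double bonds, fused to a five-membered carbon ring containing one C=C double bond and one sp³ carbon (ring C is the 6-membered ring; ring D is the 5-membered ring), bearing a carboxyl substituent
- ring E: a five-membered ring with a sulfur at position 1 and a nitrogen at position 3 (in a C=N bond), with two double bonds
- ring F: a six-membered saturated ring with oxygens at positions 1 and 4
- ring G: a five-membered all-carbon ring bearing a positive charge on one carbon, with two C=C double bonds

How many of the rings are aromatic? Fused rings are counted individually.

4

Rings A and B form a fused bicyclic system (with one N–H) with 9 sp² atoms and 10 π electrons from ring double bonds plus a heteroatom lone pair. 10 = 4(2)+2, so the system is aromatic and both rings count as aromatic (indole).
Ring C is planar and fully conjugated; 3 ring double bonds give 6 π electrons. 6 = 4(1)+2, so ring C is aromatic (benzene ring).
Ring D has one sp³ carbon, so it is not fully conjugated — not aromatic (cyclopentene ring).
Ring E has a continuous p-orbital overlap around the ring; 2 ring double bonds (4 π electrons) plus a heteroatom lone pair (2) give 6 π electrons. That satisfies 4n+2 with n=1, so ring E is aromatic (thiazole).
Ring F has only sp³ atoms, so it is not fully conjugated — not aromatic (1,4-dioxane).
Ring G has only sp² ring atoms; a planar conformation would have a fully conjugated π system of 4 electrons. But 4 = 4(1), which is 4n not 4n+2, so ring G is not aromatic (cyclopentadienyl cation).
Aromatic: A, B, C, E. Total: 4.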